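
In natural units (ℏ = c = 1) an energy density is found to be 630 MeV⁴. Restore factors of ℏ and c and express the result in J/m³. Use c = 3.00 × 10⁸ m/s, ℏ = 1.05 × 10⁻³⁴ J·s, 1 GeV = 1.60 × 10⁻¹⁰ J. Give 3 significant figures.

[E]/[L]³ = [E]⁴/(ℏc)³; restore (ℏc)⁻³.
1 GeV⁴ → 1/(ℏc)³ × (1 GeV in J)⁴ = 2.10 × 10³⁷ J/m³.
Convert the energy scale: 630 MeV⁴ = 6.30 × 10⁻¹⁰ GeV⁴.
Result: 6.30 × 10⁻¹⁰ × 2.10 × 10³⁷ = 1.32 × 10²⁸ J/m³.

1.32 × 10²⁸ J/m³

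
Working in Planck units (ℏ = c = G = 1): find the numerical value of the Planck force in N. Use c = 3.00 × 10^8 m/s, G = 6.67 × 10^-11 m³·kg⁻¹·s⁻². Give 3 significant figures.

1.21 × 10^44 N

The unique combination of the constants set to 1 with dimensions of force is F_P = c⁴/G.
  = 8.10 × 10^33 / 6.67 × 10^-11
  = 1.21 × 10^44 N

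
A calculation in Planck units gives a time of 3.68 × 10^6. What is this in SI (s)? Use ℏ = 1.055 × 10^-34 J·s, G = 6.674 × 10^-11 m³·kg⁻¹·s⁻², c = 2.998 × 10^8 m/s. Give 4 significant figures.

1.984 × 10^-37 s

One Planck time: t_P = √(ℏG/c⁵) = 5.392 × 10^-44 s.
3.68 × 10^6 × 5.392 × 10^-44 s = 1.984 × 10^-37 s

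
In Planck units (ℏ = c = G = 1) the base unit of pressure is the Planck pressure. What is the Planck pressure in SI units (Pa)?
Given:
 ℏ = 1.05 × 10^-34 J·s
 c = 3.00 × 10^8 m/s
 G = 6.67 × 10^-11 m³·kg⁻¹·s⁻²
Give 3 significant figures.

p_P = c⁷/(ℏG²)
  = 2.19 × 10^59 / 4.67 × 10^-55
  = 4.68 × 10^113 Pa

4.68 × 10^113 Pa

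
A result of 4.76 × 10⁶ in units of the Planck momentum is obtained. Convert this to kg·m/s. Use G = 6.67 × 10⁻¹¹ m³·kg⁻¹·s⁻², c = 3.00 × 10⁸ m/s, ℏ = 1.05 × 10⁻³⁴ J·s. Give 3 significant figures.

One Planck momentum: p_P = √(ℏc³/G) = 6.52 kg·m/s.
4.76 × 10⁶ × 6.52 kg·m/s = 3.10 × 10⁷ kg·m/s

3.10 × 10⁷ kg·m/s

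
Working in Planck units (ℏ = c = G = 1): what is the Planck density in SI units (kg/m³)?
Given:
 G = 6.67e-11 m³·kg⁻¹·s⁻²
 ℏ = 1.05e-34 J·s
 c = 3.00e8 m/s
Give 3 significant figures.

Dimensional analysis gives ρ_P = c⁵/(ℏG²).
  = 2.43e42 / 4.67e-55
  = 5.20e96 kg/m³

5.20e96 kg/m³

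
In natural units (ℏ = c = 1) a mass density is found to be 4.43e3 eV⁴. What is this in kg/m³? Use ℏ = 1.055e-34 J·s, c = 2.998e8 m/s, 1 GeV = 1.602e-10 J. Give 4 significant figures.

1.026e-12 kg/m³

Mass density is [E]/(c²[L]³) = [E]⁴/(ℏ³c⁵).
1 GeV⁴ → 1/(ℏ³c⁵) × (1 GeV in J)⁴ = 2.316e20 kg/m³.
Convert the energy scale: 4.43e3 eV⁴ = 4.43e-33 GeV⁴.
Result: 4.43e-33 × 2.316e20 = 1.026e-12 kg/m³.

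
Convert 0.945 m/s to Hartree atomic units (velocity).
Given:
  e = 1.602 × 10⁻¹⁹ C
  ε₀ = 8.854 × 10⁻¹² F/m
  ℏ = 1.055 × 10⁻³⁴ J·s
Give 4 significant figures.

atomic unit of velocity: v_au = e²/(4πε₀ℏ) = 2.186 × 10⁶ m/s.
0.945 / 2.186 × 10⁶ = 4.322 × 10⁻⁷

4.322 × 10⁻⁷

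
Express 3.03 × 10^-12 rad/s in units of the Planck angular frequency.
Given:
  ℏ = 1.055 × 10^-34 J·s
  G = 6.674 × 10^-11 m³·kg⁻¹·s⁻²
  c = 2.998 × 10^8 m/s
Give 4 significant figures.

Planck angular frequency: ω_P = √(c⁵/(ℏG)) = 1.855 × 10^43 rad/s.
3.03 × 10^-12 / 1.855 × 10^43 = 1.634 × 10^-55

1.634 × 10^-55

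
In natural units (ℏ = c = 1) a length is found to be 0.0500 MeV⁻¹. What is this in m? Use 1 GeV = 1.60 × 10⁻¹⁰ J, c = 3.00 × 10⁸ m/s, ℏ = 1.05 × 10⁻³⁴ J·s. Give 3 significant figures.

9.84 × 10⁻¹⁵ m

A length is [E]⁻¹ in ℏ=c=1; restore one factor of ℏc.
1 GeV⁻¹ → ℏc × (1 GeV in J)⁻¹ = 1.97 × 10⁻¹⁶ m.
Convert the energy scale: 0.0500 MeV⁻¹ = 50 GeV⁻¹.
Result: 50 × 1.97 × 10⁻¹⁶ = 9.84 × 10⁻¹⁵ m.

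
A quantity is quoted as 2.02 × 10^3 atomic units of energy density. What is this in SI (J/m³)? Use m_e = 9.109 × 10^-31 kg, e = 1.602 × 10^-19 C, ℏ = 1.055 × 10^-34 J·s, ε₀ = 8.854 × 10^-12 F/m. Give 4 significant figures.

One atomic unit of energy density: u_au = E_h/a₀³ = m_e⁴e¹⁰/((4πε₀)⁵ℏ⁸) = 2.929 × 10^13 J/m³.
2.02 × 10^3 × 2.929 × 10^13 J/m³ = 5.917 × 10^16 J/m³

5.917 × 10^16 J/m³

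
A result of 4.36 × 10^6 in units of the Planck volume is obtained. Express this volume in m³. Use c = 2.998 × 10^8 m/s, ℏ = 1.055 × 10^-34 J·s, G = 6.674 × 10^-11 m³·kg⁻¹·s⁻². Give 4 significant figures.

One Planck volume: V_P = (ℏG/c³)^(3/2) = 4.224 × 10^-105 m³.
4.36 × 10^6 × 4.224 × 10^-105 m³ = 1.842 × 10^-98 m³

1.842 × 10^-98 m³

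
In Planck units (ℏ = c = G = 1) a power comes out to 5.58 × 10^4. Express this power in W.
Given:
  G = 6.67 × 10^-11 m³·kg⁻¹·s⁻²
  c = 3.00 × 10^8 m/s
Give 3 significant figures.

2.03 × 10^57 W

One Planck power: P_P = c⁵/G = 3.64 × 10^52 W.
5.58 × 10^4 × 3.64 × 10^52 W = 2.03 × 10^57 W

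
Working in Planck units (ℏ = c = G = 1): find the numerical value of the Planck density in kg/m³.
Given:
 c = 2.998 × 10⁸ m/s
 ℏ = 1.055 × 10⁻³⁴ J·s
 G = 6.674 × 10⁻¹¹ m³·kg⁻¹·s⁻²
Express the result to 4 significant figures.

5.154 × 10⁹⁶ kg/m³

Dimensional analysis gives ρ_P = c⁵/(ℏG²).
  = 2.422 × 10⁴² / 4.699 × 10⁻⁵⁵
  = 5.154 × 10⁹⁶ kg/m³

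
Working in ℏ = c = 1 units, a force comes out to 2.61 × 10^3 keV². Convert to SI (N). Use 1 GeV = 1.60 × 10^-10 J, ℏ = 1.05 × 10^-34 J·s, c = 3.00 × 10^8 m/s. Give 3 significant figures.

Force is [E]/[L] = [E]²/(ℏc); restore (ℏc)⁻¹.
1 GeV² → 1/(ℏc) × (1 GeV in J)² = 8.13 × 10^5 N.
Convert the energy scale: 2.61 × 10^3 keV² = 2.61 × 10^-9 GeV².
Result: 2.61 × 10^-9 × 8.13 × 10^5 = 2.12 × 10^-3 N.

2.12 × 10^-3 N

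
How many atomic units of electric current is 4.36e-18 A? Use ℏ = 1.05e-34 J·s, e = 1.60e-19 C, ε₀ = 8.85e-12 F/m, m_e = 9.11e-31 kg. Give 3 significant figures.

atomic unit of electric current: I_au = e E_h/ℏ = m_e e⁵/((4πε₀)²ℏ³) = 6.67e-3 A.
4.36e-18 / 6.67e-3 = 6.53e-16

6.53e-16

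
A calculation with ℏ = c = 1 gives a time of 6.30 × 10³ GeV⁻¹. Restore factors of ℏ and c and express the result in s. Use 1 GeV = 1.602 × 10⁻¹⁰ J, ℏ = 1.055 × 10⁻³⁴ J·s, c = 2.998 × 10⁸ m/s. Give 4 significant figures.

A time is [E]⁻¹ in ℏ=c=1; restore one factor of ℏ.
1 GeV⁻¹ → ℏ × (1 GeV in J)⁻¹ = 6.586 × 10⁻²⁵ s.
Result: 6.30 × 10³ × 6.586 × 10⁻²⁵ = 4.149 × 10⁻²¹ s.

4.149 × 10⁻²¹ s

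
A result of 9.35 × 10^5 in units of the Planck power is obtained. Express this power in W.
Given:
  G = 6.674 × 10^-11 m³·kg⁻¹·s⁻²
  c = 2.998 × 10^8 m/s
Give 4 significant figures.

One Planck power: P_P = c⁵/G = 3.629 × 10^52 W.
9.35 × 10^5 × 3.629 × 10^52 W = 3.393 × 10^58 W

3.393 × 10^58 W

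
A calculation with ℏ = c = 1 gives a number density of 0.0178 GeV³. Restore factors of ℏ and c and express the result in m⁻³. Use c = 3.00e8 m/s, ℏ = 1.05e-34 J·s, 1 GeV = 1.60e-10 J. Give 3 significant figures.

2.33e45 m⁻³

Number density is [L]⁻³ = [E]³/(ℏc)³.
1 GeV³ → 1/(ℏc)³ × (1 GeV in J)³ = 1.31e47 m⁻³.
Result: 0.0178 × 1.31e47 = 2.33e45 m⁻³.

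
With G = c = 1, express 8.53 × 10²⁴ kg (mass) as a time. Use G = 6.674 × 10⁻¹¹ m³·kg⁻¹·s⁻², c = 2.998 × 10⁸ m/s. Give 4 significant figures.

2.113 × 10⁻¹¹ s

Mass → time via G/c³.
8.53 × 10²⁴ kg × (G/c³) = 2.113 × 10⁻¹¹ s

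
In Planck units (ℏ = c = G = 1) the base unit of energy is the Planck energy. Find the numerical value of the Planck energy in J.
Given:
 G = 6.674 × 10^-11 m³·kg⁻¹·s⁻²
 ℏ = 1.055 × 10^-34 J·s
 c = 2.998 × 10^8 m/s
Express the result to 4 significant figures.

1.957 × 10^9 J

E_P = √(ℏc⁵/G)
  = √(3.828 × 10^18)
  = 1.957 × 10^9 J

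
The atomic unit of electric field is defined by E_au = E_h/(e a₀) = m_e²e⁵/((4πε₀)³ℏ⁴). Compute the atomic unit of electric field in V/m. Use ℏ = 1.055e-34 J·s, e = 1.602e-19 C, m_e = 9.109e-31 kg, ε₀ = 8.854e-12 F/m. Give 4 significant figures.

E_au = E_h/(e a₀) = m_e²e⁵/((4πε₀)³ℏ⁴)
E_h = 4.354e-18 J
a₀ = 5.297e-11 m
E_h/(e·a₀) = 5.131e11 V/m

5.131e11 V/m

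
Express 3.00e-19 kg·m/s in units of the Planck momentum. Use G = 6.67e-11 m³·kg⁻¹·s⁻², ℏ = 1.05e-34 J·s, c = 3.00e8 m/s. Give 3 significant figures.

Planck momentum: p_P = √(ℏc³/G) = 6.52 kg·m/s.
3.00e-19 / 6.52 = 4.60e-20

4.60e-20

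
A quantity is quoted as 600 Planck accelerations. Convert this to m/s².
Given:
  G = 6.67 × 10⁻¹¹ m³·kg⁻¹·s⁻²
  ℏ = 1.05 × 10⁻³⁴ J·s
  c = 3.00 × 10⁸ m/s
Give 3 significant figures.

One Planck acceleration: a_P = √(c⁷/(ℏG)) = 5.59 × 10⁵¹ m/s².
600 × 5.59 × 10⁵¹ m/s² = 3.35 × 10⁵⁴ m/s²

3.35 × 10⁵⁴ m/s²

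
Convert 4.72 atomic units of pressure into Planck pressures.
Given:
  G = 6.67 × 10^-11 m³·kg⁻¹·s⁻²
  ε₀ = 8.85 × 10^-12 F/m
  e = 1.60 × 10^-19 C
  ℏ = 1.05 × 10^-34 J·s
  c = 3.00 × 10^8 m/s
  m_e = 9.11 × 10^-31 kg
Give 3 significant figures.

atomic unit of pressure: P_au = E_h/a₀³ = m_e⁴e¹⁰/((4πε₀)⁵ℏ⁸) = 3.01 × 10^13 Pa
Planck pressure: p_P = c⁷/(ℏG²) = 4.68 × 10^113 Pa
4.72 × 3.01 × 10^13 / 4.68 × 10^113 = 3.04 × 10^-100

3.04 × 10^-100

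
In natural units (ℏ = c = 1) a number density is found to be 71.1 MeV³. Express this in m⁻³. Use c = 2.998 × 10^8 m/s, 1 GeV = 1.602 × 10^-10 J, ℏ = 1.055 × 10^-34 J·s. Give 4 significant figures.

Number density is [L]⁻³ = [E]³/(ℏc)³.
1 GeV³ → 1/(ℏc)³ × (1 GeV in J)³ = 1.299 × 10^47 m⁻³.
Convert the energy scale: 71.1 MeV³ = 7.11 × 10^-8 GeV³.
Result: 7.11 × 10^-8 × 1.299 × 10^47 = 9.239 × 10^39 m⁻³.

9.239 × 10^39 m⁻³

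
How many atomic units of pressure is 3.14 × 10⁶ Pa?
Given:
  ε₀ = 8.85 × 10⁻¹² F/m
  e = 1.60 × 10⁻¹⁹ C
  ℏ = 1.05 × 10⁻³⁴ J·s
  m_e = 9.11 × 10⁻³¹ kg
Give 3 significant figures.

atomic unit of pressure: P_au = E_h/a₀³ = m_e⁴e¹⁰/((4πε₀)⁵ℏ⁸) = 3.01 × 10¹³ Pa.
3.14 × 10⁶ / 3.01 × 10¹³ = 1.04 × 10⁻⁷

1.04 × 10⁻⁷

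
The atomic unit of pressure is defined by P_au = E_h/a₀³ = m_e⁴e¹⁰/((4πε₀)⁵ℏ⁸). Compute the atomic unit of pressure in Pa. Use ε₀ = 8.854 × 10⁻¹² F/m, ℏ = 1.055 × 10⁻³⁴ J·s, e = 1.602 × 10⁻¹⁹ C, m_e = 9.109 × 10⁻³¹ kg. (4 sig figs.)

P_au = E_h/a₀³ = m_e⁴e¹⁰/((4πε₀)⁵ℏ⁸)
E_h = 4.354 × 10⁻¹⁸ J
a₀ = 5.297 × 10⁻¹¹ m
E_h/a₀³ = 2.929 × 10¹³ Pa

2.929 × 10¹³ Pa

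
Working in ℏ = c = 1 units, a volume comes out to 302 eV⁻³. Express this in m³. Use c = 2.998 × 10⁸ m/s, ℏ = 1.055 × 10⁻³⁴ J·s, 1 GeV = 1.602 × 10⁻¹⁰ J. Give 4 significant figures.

2.324 × 10⁻¹⁸ m³

Volume is [L]³ = [E]⁻³·(ℏc)³.
1 GeV⁻³ → (ℏc)³ × (1 GeV in J)⁻³ = 7.696 × 10⁻⁴⁸ m³.
Convert the energy scale: 302 eV⁻³ = 3.02 × 10²⁹ GeV⁻³.
Result: 3.02 × 10²⁹ × 7.696 × 10⁻⁴⁸ = 2.324 × 10⁻¹⁸ m³.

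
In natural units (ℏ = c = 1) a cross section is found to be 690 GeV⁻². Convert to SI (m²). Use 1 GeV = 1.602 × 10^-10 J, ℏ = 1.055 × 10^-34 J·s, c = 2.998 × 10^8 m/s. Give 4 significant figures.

Area is [L]² = [E]⁻²·(ℏc)²; restore (ℏc)².
1 GeV⁻² → (ℏc)² × (1 GeV in J)⁻² = 3.898 × 10^-32 m².
Result: 690 × 3.898 × 10^-32 = 2.690 × 10^-29 m².

2.690 × 10^-29 m²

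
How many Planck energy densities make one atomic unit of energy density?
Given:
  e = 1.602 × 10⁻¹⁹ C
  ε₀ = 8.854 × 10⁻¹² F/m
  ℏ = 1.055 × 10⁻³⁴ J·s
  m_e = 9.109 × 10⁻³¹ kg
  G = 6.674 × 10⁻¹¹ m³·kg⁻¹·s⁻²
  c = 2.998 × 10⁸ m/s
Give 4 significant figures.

atomic unit of energy density: u_au = E_h/a₀³ = m_e⁴e¹⁰/((4πε₀)⁵ℏ⁸) = 2.929 × 10¹³ J/m³
Planck energy density: u_P = c⁷/(ℏG²) = 4.632 × 10¹¹³ J/m³
ratio = 2.929 × 10¹³ / 4.632 × 10¹¹³ = 6.323 × 10⁻¹⁰¹

6.323 × 10⁻¹⁰¹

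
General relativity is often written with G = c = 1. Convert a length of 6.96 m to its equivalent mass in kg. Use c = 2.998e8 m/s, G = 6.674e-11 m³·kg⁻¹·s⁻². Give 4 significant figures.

Length → mass via c²/G.
6.96 m × (c²/G) = 9.373e27 kg

9.373e27 kg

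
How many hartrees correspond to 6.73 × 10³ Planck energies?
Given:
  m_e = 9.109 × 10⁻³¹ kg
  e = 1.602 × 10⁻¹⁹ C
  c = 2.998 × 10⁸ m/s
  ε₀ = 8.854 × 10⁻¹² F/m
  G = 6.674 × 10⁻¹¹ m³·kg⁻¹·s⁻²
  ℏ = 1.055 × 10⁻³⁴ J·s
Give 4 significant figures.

Planck energy: E_P = √(ℏc⁵/G) = 1.957 × 10⁹ J
hartree: E_h = m_e e⁴/(4πε₀ℏ)² = 4.354 × 10⁻¹⁸ J
6.73 × 10³ × 1.957 × 10⁹ / 4.354 × 10⁻¹⁸ = 3.024 × 10³⁰

3.024 × 10³⁰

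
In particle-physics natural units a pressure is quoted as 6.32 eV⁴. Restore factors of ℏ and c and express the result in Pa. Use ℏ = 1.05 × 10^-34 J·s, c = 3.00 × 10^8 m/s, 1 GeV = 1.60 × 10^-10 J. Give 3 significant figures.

133 Pa

Pressure is [E]/[L]³ = [E]⁴/(ℏc)³.
1 GeV⁴ → 1/(ℏc)³ × (1 GeV in J)⁴ = 2.10 × 10^37 Pa.
Convert the energy scale: 6.32 eV⁴ = 6.32 × 10^-36 GeV⁴.
Result: 6.32 × 10^-36 × 2.10 × 10^37 = 133 Pa.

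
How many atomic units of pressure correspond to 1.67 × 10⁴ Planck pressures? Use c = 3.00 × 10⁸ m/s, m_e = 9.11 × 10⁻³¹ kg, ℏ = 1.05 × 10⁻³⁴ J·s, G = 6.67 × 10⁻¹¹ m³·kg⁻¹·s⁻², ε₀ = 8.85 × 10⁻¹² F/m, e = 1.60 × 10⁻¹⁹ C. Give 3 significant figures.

Planck pressure: p_P = c⁷/(ℏG²) = 4.68 × 10¹¹³ Pa
atomic unit of pressure: P_au = E_h/a₀³ = m_e⁴e¹⁰/((4πε₀)⁵ℏ⁸) = 3.01 × 10¹³ Pa
1.67 × 10⁴ × 4.68 × 10¹¹³ / 3.01 × 10¹³ = 2.59 × 10¹⁰⁴

2.59 × 10¹⁰⁴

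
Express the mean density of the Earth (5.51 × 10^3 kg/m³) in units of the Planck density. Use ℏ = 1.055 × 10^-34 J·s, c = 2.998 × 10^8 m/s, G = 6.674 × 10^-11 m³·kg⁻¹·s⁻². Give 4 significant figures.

1.069 × 10^-93

Planck density: ρ_P = c⁵/(ℏG²) = 5.154 × 10^96 kg/m³.
5.51 × 10^3 / 5.154 × 10^96 = 1.069 × 10^-93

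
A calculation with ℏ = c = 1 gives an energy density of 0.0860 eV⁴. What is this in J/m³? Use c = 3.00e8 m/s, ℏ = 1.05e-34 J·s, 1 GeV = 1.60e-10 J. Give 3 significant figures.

[E]/[L]³ = [E]⁴/(ℏc)³; restore (ℏc)⁻³.
1 GeV⁴ → 1/(ℏc)³ × (1 GeV in J)⁴ = 2.10e37 J/m³.
Convert the energy scale: 0.0860 eV⁴ = 8.60e-38 GeV⁴.
Result: 8.60e-38 × 2.10e37 = 1.80 J/m³.

1.80 J/m³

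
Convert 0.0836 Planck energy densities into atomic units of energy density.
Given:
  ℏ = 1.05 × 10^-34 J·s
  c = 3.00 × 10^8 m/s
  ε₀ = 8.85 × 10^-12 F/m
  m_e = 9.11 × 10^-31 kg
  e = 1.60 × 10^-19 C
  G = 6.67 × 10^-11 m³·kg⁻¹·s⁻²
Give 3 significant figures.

Planck energy density: u_P = c⁷/(ℏG²) = 4.68 × 10^113 J/m³
atomic unit of energy density: u_au = E_h/a₀³ = m_e⁴e¹⁰/((4πε₀)⁵ℏ⁸) = 3.01 × 10^13 J/m³
0.0836 × 4.68 × 10^113 / 3.01 × 10^13 = 1.30 × 10^99

1.30 × 10^99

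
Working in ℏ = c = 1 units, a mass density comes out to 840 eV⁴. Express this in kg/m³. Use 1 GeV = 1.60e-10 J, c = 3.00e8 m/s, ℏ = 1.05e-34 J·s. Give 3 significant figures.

Mass density is [E]/(c²[L]³) = [E]⁴/(ℏ³c⁵).
1 GeV⁴ → 1/(ℏ³c⁵) × (1 GeV in J)⁴ = 2.33e20 kg/m³.
Convert the energy scale: 840 eV⁴ = 8.40e-34 GeV⁴.
Result: 8.40e-34 × 2.33e20 = 1.96e-13 kg/m³.

1.96e-13 kg/m³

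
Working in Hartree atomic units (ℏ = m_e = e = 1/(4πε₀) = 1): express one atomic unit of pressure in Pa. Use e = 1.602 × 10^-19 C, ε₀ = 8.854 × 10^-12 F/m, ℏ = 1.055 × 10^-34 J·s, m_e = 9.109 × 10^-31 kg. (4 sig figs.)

2.929 × 10^13 Pa

The unique combination of the constants set to 1 with dimensions of pressure is P_au = E_h/a₀³ = m_e⁴e¹⁰/((4πε₀)⁵ℏ⁸).
E_h = 4.354 × 10^-18 J
a₀ = 5.297 × 10^-11 m
E_h/a₀³ = 2.929 × 10^13 Pa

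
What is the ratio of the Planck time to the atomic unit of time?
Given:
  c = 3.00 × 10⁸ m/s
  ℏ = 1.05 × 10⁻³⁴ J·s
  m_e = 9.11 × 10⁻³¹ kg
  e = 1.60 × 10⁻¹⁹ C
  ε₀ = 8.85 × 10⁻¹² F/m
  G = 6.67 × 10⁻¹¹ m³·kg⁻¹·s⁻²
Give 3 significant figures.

Planck time: t_P = √(ℏG/c⁵) = 5.37 × 10⁻⁴⁴ s
atomic unit of time: τ_au = (4πε₀)²ℏ³/(m_e e⁴) = 2.40 × 10⁻¹⁷ s
ratio = 5.37 × 10⁻⁴⁴ / 2.40 × 10⁻¹⁷ = 2.24 × 10⁻²⁷

2.24 × 10⁻²⁷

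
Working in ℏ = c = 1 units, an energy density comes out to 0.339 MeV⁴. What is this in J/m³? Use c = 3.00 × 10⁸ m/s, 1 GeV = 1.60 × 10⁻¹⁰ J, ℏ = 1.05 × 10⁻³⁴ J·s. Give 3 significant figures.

7.11 × 10²⁴ J/m³

[E]/[L]³ = [E]⁴/(ℏc)³; restore (ℏc)⁻³.
1 GeV⁴ → 1/(ℏc)³ × (1 GeV in J)⁴ = 2.10 × 10³⁷ J/m³.
Convert the energy scale: 0.339 MeV⁴ = 3.39 × 10⁻¹³ GeV⁴.
Result: 3.39 × 10⁻¹³ × 2.10 × 10³⁷ = 7.11 × 10²⁴ J/m³.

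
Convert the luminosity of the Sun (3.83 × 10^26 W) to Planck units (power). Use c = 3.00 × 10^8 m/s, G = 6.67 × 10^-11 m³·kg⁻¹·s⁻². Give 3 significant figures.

Planck power: P_P = c⁵/G = 3.64 × 10^52 W.
3.83 × 10^26 / 3.64 × 10^52 = 1.05 × 10^-26

1.05 × 10^-26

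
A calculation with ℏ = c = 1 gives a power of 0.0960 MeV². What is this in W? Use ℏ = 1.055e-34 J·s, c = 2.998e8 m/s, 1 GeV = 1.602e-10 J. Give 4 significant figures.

Power is [E]/[T] = [E]²/ℏ.
1 GeV² → 1/ℏ × (1 GeV in J)² = 2.433e14 W.
Convert the energy scale: 0.0960 MeV² = 9.60e-8 GeV².
Result: 9.60e-8 × 2.433e14 = 2.335e7 W.

2.335e7 W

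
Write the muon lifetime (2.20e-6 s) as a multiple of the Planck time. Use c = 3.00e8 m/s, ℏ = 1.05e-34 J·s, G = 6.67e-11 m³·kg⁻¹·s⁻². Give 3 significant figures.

Planck time: t_P = √(ℏG/c⁵) = 5.37e-44 s.
2.20e-6 / 5.37e-44 = 4.10e37

4.10e37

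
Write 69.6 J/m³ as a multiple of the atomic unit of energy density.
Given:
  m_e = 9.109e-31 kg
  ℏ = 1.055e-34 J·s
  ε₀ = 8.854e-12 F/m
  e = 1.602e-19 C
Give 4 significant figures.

2.376e-12

atomic unit of energy density: u_au = E_h/a₀³ = m_e⁴e¹⁰/((4πε₀)⁵ℏ⁸) = 2.929e13 J/m³.
69.6 / 2.929e13 = 2.376e-12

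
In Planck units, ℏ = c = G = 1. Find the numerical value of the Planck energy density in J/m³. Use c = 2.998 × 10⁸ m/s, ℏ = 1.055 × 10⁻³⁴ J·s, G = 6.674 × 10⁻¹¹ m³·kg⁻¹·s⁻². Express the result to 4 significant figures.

From ℏ = c = G = 1 the energy density scale is u_P = c⁷/(ℏG²).
  = 2.177 × 10⁵⁹ / 4.699 × 10⁻⁵⁵
  = 4.632 × 10¹¹³ J/m³

4.632 × 10¹¹³ J/m³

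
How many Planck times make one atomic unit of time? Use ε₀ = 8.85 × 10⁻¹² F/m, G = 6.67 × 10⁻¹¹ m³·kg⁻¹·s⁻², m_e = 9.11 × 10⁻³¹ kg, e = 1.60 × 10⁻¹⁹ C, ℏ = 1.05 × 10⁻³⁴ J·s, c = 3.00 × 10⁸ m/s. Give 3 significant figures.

atomic unit of time: τ_au = (4πε₀)²ℏ³/(m_e e⁴) = 2.40 × 10⁻¹⁷ s
Planck time: t_P = √(ℏG/c⁵) = 5.37 × 10⁻⁴⁴ s
ratio = 2.40 × 10⁻¹⁷ / 5.37 × 10⁻⁴⁴ = 4.47 × 10²⁶

4.47 × 10²⁶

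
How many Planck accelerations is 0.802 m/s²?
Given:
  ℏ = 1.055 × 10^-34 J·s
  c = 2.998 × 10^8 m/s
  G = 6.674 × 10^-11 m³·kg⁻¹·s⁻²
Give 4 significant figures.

1.442 × 10^-52

Planck acceleration: a_P = √(c⁷/(ℏG)) = 5.560 × 10^51 m/s².
0.802 / 5.560 × 10^51 = 1.442 × 10^-52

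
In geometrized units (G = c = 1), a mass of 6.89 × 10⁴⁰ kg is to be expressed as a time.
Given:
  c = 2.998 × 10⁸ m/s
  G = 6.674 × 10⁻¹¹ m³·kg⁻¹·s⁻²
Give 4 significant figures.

1.707 × 10⁵ s

Mass → time via G/c³.
6.89 × 10⁴⁰ kg × (G/c³) = 1.707 × 10⁵ s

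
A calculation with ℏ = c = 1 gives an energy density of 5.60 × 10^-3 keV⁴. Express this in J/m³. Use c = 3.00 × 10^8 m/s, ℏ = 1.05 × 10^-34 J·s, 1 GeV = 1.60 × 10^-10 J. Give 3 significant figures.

[E]/[L]³ = [E]⁴/(ℏc)³; restore (ℏc)⁻³.
1 GeV⁴ → 1/(ℏc)³ × (1 GeV in J)⁴ = 2.10 × 10^37 J/m³.
Convert the energy scale: 5.60 × 10^-3 keV⁴ = 5.60 × 10^-27 GeV⁴.
Result: 5.60 × 10^-27 × 2.10 × 10^37 = 1.17 × 10^11 J/m³.

1.17 × 10^11 J/m³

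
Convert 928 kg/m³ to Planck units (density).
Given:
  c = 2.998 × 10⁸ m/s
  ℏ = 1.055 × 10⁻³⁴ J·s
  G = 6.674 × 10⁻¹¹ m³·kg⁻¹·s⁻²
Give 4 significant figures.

1.801 × 10⁻⁹⁴

Planck density: ρ_P = c⁵/(ℏG²) = 5.154 × 10⁹⁶ kg/m³.
928 / 5.154 × 10⁹⁶ = 1.801 × 10⁻⁹⁴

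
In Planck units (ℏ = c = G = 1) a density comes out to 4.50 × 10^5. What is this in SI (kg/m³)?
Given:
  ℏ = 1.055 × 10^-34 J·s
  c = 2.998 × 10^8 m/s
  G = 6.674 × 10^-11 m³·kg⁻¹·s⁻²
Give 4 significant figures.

One Planck density: ρ_P = c⁵/(ℏG²) = 5.154 × 10^96 kg/m³.
4.50 × 10^5 × 5.154 × 10^96 kg/m³ = 2.319 × 10^102 kg/m³

2.319 × 10^102 kg/m³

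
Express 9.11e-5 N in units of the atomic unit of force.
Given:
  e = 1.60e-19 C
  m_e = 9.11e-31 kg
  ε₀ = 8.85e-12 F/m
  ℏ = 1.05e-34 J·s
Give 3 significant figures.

atomic unit of force: F_au = E_h/a₀ = m_e²e⁶/((4πε₀)³ℏ⁴) = 8.33e-8 N.
9.11e-5 / 8.33e-8 = 1.09e3

1.09e3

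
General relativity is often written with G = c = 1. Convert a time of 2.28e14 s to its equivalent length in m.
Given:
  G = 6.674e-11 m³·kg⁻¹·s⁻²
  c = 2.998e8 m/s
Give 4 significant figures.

Time → length via c.
2.28e14 s × (c) = 6.835e22 m

6.835e22 m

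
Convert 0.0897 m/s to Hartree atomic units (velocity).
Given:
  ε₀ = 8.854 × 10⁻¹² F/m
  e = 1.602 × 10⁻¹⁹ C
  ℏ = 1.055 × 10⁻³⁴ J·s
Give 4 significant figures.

4.103 × 10⁻⁸

atomic unit of velocity: v_au = e²/(4πε₀ℏ) = 2.186 × 10⁶ m/s.
0.0897 / 2.186 × 10⁶ = 4.103 × 10⁻⁸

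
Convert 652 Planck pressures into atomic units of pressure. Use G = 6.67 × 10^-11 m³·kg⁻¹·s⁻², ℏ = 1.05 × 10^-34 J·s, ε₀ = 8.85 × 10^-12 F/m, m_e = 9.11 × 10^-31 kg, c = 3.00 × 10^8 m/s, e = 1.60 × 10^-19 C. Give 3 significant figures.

1.01 × 10^103

Planck pressure: p_P = c⁷/(ℏG²) = 4.68 × 10^113 Pa
atomic unit of pressure: P_au = E_h/a₀³ = m_e⁴e¹⁰/((4πε₀)⁵ℏ⁸) = 3.01 × 10^13 Pa
652 × 4.68 × 10^113 / 3.01 × 10^13 = 1.01 × 10^103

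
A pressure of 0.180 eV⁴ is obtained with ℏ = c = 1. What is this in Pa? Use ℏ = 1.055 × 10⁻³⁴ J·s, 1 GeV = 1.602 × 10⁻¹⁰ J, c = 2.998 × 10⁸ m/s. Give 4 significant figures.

3.747 Pa

Pressure is [E]/[L]³ = [E]⁴/(ℏc)³.
1 GeV⁴ → 1/(ℏc)³ × (1 GeV in J)⁴ = 2.082 × 10³⁷ Pa.
Convert the energy scale: 0.180 eV⁴ = 1.80 × 10⁻³⁷ GeV⁴.
Result: 1.80 × 10⁻³⁷ × 2.082 × 10³⁷ = 3.747 Pa.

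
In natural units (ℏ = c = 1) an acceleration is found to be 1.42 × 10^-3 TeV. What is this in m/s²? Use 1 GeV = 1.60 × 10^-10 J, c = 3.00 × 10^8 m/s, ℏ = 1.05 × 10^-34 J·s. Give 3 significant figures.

6.49 × 10^32 m/s²

Acceleration is [L]/[T]² = c·[E]/ℏ.
1 GeV → c/ℏ × (1 GeV in J) = 4.57 × 10^32 m/s².
Convert the energy scale: 1.42 × 10^-3 TeV = 1.42 GeV.
Result: 1.42 × 4.57 × 10^32 = 6.49 × 10^32 m/s².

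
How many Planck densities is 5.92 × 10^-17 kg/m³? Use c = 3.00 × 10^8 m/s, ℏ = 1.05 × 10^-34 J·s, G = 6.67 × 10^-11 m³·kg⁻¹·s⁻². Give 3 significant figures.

1.14 × 10^-113

Planck density: ρ_P = c⁵/(ℏG²) = 5.20 × 10^96 kg/m³.
5.92 × 10^-17 / 5.20 × 10^96 = 1.14 × 10^-113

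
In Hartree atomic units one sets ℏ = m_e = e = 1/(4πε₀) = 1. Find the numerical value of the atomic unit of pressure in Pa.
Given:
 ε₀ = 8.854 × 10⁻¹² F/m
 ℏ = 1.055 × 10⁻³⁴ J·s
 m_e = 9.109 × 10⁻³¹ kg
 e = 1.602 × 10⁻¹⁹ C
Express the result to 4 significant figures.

P_au = E_h/a₀³ = m_e⁴e¹⁰/((4πε₀)⁵ℏ⁸)
E_h = 4.354 × 10⁻¹⁸ J
a₀ = 5.297 × 10⁻¹¹ m
E_h/a₀³ = 2.929 × 10¹³ Pa

2.929 × 10¹³ Pa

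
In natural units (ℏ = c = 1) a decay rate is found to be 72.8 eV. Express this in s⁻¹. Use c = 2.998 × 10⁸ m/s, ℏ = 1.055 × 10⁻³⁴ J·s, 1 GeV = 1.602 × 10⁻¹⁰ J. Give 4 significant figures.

A rate is [E]/ℏ; divide by ℏ.
1 GeV → 1/ℏ × (1 GeV in J) = 1.518 × 10²⁴ s⁻¹.
Convert the energy scale: 72.8 eV = 7.28 × 10⁻⁸ GeV.
Result: 7.28 × 10⁻⁸ × 1.518 × 10²⁴ = 1.105 × 10¹⁷ s⁻¹.

1.105 × 10¹⁷ s⁻¹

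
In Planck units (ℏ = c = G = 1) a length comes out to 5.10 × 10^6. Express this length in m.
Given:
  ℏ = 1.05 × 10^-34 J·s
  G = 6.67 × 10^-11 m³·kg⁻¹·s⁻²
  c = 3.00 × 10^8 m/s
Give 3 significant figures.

8.21 × 10^-29 m

One Planck length: ℓ_P = √(ℏG/c³) = 1.61 × 10^-35 m.
5.10 × 10^6 × 1.61 × 10^-35 m = 8.21 × 10^-29 m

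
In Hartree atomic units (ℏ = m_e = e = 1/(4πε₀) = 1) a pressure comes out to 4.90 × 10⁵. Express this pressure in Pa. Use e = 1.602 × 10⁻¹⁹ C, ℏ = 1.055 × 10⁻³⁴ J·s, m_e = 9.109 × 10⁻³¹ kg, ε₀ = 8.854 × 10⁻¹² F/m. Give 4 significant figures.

1.435 × 10¹⁹ Pa

One atomic unit of pressure: P_au = E_h/a₀³ = m_e⁴e¹⁰/((4πε₀)⁵ℏ⁸) = 2.929 × 10¹³ Pa.
4.90 × 10⁵ × 2.929 × 10¹³ Pa = 1.435 × 10¹⁹ Pa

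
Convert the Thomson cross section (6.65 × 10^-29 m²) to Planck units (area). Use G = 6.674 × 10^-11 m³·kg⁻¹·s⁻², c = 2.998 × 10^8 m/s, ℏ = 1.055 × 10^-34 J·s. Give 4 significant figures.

Planck area: A_P = ℏG/c³ = 2.613 × 10^-70 m².
6.65 × 10^-29 / 2.613 × 10^-70 = 2.545 × 10^41

2.545 × 10^41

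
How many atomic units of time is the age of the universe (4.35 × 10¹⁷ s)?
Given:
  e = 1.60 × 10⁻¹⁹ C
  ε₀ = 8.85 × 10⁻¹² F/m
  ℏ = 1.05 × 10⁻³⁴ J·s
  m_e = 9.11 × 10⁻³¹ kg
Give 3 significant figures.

atomic unit of time: τ_au = (4πε₀)²ℏ³/(m_e e⁴) = 2.40 × 10⁻¹⁷ s.
4.35 × 10¹⁷ / 2.40 × 10⁻¹⁷ = 1.81 × 10³⁴

1.81 × 10³⁴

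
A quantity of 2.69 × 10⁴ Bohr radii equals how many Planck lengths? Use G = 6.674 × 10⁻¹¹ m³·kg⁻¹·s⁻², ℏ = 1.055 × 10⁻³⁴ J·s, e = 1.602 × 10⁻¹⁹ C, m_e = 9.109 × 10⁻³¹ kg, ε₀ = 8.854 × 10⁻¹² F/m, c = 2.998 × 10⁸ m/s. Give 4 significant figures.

8.815 × 10²⁸

Bohr radius: a₀ = 4πε₀ℏ²/(m_e e²) = 5.297 × 10⁻¹¹ m
Planck length: ℓ_P = √(ℏG/c³) = 1.616 × 10⁻³⁵ m
2.69 × 10⁴ × 5.297 × 10⁻¹¹ / 1.616 × 10⁻³⁵ = 8.815 × 10²⁸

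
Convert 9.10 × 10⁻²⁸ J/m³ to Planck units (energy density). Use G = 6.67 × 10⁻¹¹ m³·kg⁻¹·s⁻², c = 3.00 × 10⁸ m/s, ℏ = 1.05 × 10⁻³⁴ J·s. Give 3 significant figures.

1.94 × 10⁻¹⁴¹

Planck energy density: u_P = c⁷/(ℏG²) = 4.68 × 10¹¹³ J/m³.
9.10 × 10⁻²⁸ / 4.68 × 10¹¹³ = 1.94 × 10⁻¹⁴¹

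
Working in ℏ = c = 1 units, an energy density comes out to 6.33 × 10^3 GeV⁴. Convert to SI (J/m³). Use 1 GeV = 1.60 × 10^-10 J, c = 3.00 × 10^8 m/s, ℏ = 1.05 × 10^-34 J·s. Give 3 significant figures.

1.33 × 10^41 J/m³

[E]/[L]³ = [E]⁴/(ℏc)³; restore (ℏc)⁻³.
1 GeV⁴ → 1/(ℏc)³ × (1 GeV in J)⁴ = 2.10 × 10^37 J/m³.
Result: 6.33 × 10^3 × 2.10 × 10^37 = 1.33 × 10^41 J/m³.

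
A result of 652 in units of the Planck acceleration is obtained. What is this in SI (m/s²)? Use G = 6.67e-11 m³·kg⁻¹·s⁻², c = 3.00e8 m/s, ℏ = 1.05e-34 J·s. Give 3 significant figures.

3.64e54 m/s²

One Planck acceleration: a_P = √(c⁷/(ℏG)) = 5.59e51 m/s².
652 × 5.59e51 m/s² = 3.64e54 m/s²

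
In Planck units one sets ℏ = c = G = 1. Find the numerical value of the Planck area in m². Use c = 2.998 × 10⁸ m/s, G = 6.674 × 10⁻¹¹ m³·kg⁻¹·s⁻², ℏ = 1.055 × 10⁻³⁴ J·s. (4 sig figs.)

2.613 × 10⁻⁷⁰ m²

A_P = ℏG/c³
  = 7.041 × 10⁻⁴⁵ / 2.695 × 10²⁵
  = 2.613 × 10⁻⁷⁰ m²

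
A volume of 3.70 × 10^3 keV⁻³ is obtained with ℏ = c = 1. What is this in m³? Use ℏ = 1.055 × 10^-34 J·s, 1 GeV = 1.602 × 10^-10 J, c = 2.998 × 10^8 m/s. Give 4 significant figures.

2.848 × 10^-26 m³

Volume is [L]³ = [E]⁻³·(ℏc)³.
1 GeV⁻³ → (ℏc)³ × (1 GeV in J)⁻³ = 7.696 × 10^-48 m³.
Convert the energy scale: 3.70 × 10^3 keV⁻³ = 3.70 × 10^21 GeV⁻³.
Result: 3.70 × 10^21 × 7.696 × 10^-48 = 2.848 × 10^-26 m³.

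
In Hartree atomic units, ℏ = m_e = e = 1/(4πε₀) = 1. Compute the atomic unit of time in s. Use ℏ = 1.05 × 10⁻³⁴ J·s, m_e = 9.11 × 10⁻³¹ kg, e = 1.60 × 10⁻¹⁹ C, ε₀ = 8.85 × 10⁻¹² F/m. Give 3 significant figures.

2.40 × 10⁻¹⁷ s

From ℏ = m_e = e = 1/(4πε₀) = 1 the time scale is τ_au = (4πε₀)²ℏ³/(m_e e⁴).
E_h = 4.38 × 10⁻¹⁸ J
ℏ/E_h = 2.40 × 10⁻¹⁷ s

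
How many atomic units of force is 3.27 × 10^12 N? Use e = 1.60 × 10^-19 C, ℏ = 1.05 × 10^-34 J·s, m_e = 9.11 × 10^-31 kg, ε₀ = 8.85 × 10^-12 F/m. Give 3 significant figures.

3.93 × 10^19

atomic unit of force: F_au = E_h/a₀ = m_e²e⁶/((4πε₀)³ℏ⁴) = 8.33 × 10^-8 N.
3.27 × 10^12 / 8.33 × 10^-8 = 3.93 × 10^19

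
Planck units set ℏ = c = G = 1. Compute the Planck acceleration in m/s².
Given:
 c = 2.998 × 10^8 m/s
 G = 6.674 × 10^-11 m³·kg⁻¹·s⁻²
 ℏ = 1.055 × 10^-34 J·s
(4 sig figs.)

The unique combination of the constants set to 1 with dimensions of acceleration is a_P = √(c⁷/(ℏG)).
  = √(3.092 × 10^103)
  = 5.560 × 10^51 m/s²

5.560 × 10^51 m/s²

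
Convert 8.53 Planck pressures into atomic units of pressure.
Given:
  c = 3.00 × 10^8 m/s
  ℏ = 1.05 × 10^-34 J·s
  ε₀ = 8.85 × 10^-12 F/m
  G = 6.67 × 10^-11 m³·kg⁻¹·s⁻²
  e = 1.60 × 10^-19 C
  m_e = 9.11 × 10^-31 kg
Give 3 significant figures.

Planck pressure: p_P = c⁷/(ℏG²) = 4.68 × 10^113 Pa
atomic unit of pressure: P_au = E_h/a₀³ = m_e⁴e¹⁰/((4πε₀)⁵ℏ⁸) = 3.01 × 10^13 Pa
8.53 × 4.68 × 10^113 / 3.01 × 10^13 = 1.33 × 10^101

1.33 × 10^101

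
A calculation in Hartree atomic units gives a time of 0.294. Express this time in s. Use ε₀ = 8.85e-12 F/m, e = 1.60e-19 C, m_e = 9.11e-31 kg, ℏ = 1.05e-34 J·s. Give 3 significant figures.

One atomic unit of time: τ_au = (4πε₀)²ℏ³/(m_e e⁴) = 2.40e-17 s.
0.294 × 2.40e-17 s = 7.05e-18 s

7.05e-18 s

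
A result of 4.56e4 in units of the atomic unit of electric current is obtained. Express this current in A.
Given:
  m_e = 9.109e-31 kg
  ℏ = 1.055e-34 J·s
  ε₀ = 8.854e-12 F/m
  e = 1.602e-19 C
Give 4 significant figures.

One atomic unit of electric current: I_au = e E_h/ℏ = m_e e⁵/((4πε₀)²ℏ³) = 6.612e-3 A.
4.56e4 × 6.612e-3 A = 301.5 A

301.5 A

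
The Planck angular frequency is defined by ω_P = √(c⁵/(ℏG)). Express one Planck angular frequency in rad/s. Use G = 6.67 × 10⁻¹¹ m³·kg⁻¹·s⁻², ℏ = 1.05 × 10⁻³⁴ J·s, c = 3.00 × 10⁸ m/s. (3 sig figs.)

ω_P = √(c⁵/(ℏG))
  = √(3.47 × 10⁸⁶)
  = 1.86 × 10⁴³ rad/s

1.86 × 10⁴³ rad/s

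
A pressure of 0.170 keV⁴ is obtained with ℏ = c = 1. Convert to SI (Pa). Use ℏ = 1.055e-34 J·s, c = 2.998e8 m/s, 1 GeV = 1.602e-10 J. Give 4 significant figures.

3.539e12 Pa

Pressure is [E]/[L]³ = [E]⁴/(ℏc)³.
1 GeV⁴ → 1/(ℏc)³ × (1 GeV in J)⁴ = 2.082e37 Pa.
Convert the energy scale: 0.170 keV⁴ = 1.70e-25 GeV⁴.
Result: 1.70e-25 × 2.082e37 = 3.539e12 Pa.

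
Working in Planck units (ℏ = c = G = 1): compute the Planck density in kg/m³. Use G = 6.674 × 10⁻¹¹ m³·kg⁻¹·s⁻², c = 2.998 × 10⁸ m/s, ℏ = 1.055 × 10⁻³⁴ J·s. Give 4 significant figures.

The unique combination of the constants set to 1 with dimensions of density is ρ_P = c⁵/(ℏG²).
  = 2.422 × 10⁴² / 4.699 × 10⁻⁵⁵
  = 5.154 × 10⁹⁶ kg/m³

5.154 × 10⁹⁶ kg/m³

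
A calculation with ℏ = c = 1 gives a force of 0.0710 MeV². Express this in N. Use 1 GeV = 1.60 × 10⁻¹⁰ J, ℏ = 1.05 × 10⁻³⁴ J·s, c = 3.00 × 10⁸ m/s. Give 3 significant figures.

0.0577 N

Force is [E]/[L] = [E]²/(ℏc); restore (ℏc)⁻¹.
1 GeV² → 1/(ℏc) × (1 GeV in J)² = 8.13 × 10⁵ N.
Convert the energy scale: 0.0710 MeV² = 7.10 × 10⁻⁸ GeV².
Result: 7.10 × 10⁻⁸ × 8.13 × 10⁵ = 0.0577 N.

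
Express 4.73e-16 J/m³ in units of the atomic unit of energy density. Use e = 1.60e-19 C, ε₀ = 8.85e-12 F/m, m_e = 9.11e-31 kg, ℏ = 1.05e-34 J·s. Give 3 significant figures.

1.57e-29

atomic unit of energy density: u_au = E_h/a₀³ = m_e⁴e¹⁰/((4πε₀)⁵ℏ⁸) = 3.01e13 J/m³.
4.73e-16 / 3.01e13 = 1.57e-29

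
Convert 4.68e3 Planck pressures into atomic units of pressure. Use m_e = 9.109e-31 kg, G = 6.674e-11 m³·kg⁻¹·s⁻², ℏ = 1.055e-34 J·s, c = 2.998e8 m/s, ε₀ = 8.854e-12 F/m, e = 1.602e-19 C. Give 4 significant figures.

Planck pressure: p_P = c⁷/(ℏG²) = 4.632e113 Pa
atomic unit of pressure: P_au = E_h/a₀³ = m_e⁴e¹⁰/((4πε₀)⁵ℏ⁸) = 2.929e13 Pa
4.68e3 × 4.632e113 / 2.929e13 = 7.401e103

7.401e103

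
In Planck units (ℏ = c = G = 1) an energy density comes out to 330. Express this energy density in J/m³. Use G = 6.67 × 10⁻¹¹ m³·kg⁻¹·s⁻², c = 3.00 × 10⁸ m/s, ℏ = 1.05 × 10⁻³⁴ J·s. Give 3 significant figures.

1.54 × 10¹¹⁶ J/m³

One Planck energy density: u_P = c⁷/(ℏG²) = 4.68 × 10¹¹³ J/m³.
330 × 4.68 × 10¹¹³ J/m³ = 1.54 × 10¹¹⁶ J/m³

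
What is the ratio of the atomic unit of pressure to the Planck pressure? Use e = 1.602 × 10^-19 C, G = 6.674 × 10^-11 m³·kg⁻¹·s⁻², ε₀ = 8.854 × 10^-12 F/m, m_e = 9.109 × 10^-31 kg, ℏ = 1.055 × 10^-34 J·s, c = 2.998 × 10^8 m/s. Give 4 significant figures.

6.323 × 10^-101

atomic unit of pressure: P_au = E_h/a₀³ = m_e⁴e¹⁰/((4πε₀)⁵ℏ⁸) = 2.929 × 10^13 Pa
Planck pressure: p_P = c⁷/(ℏG²) = 4.632 × 10^113 Pa
ratio = 2.929 × 10^13 / 4.632 × 10^113 = 6.323 × 10^-101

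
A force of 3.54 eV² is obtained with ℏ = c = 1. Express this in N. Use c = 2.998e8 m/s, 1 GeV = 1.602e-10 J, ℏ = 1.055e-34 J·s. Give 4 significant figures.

2.872e-12 N

Force is [E]/[L] = [E]²/(ℏc); restore (ℏc)⁻¹.
1 GeV² → 1/(ℏc) × (1 GeV in J)² = 8.114e5 N.
Convert the energy scale: 3.54 eV² = 3.54e-18 GeV².
Result: 3.54e-18 × 8.114e5 = 2.872e-12 N.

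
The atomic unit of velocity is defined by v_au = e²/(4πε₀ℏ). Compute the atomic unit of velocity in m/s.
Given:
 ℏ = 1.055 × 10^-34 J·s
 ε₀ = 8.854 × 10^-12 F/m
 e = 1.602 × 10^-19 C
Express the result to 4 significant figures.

v_au = e²/(4πε₀ℏ)
  = 2.566 × 10^-38 / 1.174 × 10^-44
  = 2.186 × 10^6 m/s

2.186 × 10^6 m/s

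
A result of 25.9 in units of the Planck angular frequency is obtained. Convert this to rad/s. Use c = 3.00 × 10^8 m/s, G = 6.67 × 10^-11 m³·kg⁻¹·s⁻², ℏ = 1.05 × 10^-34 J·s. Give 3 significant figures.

4.82 × 10^44 rad/s

One Planck angular frequency: ω_P = √(c⁵/(ℏG)) = 1.86 × 10^43 rad/s.
25.9 × 1.86 × 10^43 rad/s = 4.82 × 10^44 rad/s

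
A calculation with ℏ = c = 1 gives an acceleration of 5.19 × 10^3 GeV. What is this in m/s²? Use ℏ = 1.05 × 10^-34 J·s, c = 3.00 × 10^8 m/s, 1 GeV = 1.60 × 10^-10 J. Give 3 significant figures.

2.37 × 10^36 m/s²

Acceleration is [L]/[T]² = c·[E]/ℏ.
1 GeV → c/ℏ × (1 GeV in J) = 4.57 × 10^32 m/s².
Result: 5.19 × 10^3 × 4.57 × 10^32 = 2.37 × 10^36 m/s².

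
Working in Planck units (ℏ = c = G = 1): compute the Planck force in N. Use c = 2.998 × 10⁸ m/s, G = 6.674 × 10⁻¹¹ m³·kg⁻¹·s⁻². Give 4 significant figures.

Dimensional analysis gives F_P = c⁴/G.
  = 8.078 × 10³³ / 6.674 × 10⁻¹¹
  = 1.210 × 10⁴⁴ N

1.210 × 10⁴⁴ N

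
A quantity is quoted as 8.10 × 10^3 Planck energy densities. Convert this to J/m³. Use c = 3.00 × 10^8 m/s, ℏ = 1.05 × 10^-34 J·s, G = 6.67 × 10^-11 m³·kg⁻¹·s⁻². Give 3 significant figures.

3.79 × 10^117 J/m³

One Planck energy density: u_P = c⁷/(ℏG²) = 4.68 × 10^113 J/m³.
8.10 × 10^3 × 4.68 × 10^113 J/m³ = 3.79 × 10^117 J/m³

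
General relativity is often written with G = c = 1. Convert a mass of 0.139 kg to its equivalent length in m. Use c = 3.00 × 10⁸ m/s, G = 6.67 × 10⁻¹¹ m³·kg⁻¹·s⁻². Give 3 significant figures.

In G = c = 1 units mass has dimensions of length; the conversion factor is G/c².
0.139 kg × (G/c²) = 1.03 × 10⁻²⁸ m

1.03 × 10⁻²⁸ m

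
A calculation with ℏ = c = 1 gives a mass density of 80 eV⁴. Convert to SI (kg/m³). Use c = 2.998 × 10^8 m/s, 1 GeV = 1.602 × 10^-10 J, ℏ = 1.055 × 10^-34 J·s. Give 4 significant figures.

Mass density is [E]/(c²[L]³) = [E]⁴/(ℏ³c⁵).
1 GeV⁴ → 1/(ℏ³c⁵) × (1 GeV in J)⁴ = 2.316 × 10^20 kg/m³.
Convert the energy scale: 80 eV⁴ = 8.00 × 10^-35 GeV⁴.
Result: 8.00 × 10^-35 × 2.316 × 10^20 = 1.853 × 10^-14 kg/m³.

1.853 × 10^-14 kg/m³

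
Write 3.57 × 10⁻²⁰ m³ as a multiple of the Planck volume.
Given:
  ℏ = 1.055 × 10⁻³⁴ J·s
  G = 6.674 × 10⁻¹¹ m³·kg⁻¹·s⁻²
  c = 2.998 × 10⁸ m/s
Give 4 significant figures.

8.452 × 10⁸⁴

Planck volume: V_P = (ℏG/c³)^(3/2) = 4.224 × 10⁻¹⁰⁵ m³.
3.57 × 10⁻²⁰ / 4.224 × 10⁻¹⁰⁵ = 8.452 × 10⁸⁴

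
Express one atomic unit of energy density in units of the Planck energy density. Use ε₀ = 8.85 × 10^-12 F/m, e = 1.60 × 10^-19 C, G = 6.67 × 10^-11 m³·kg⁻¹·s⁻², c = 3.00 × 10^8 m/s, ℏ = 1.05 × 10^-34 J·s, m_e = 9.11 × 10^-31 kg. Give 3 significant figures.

6.44 × 10^-101

atomic unit of energy density: u_au = E_h/a₀³ = m_e⁴e¹⁰/((4πε₀)⁵ℏ⁸) = 3.01 × 10^13 J/m³
Planck energy density: u_P = c⁷/(ℏG²) = 4.68 × 10^113 J/m³
ratio = 3.01 × 10^13 / 4.68 × 10^113 = 6.44 × 10^-101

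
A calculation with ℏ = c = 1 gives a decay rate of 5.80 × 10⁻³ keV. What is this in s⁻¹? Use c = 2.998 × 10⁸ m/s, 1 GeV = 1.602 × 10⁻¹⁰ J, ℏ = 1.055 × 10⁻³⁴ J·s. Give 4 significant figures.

8.807 × 10¹⁵ s⁻¹

A rate is [E]/ℏ; divide by ℏ.
1 GeV → 1/ℏ × (1 GeV in J) = 1.518 × 10²⁴ s⁻¹.
Convert the energy scale: 5.80 × 10⁻³ keV = 5.80 × 10⁻⁹ GeV.
Result: 5.80 × 10⁻⁹ × 1.518 × 10²⁴ = 8.807 × 10¹⁵ s⁻¹.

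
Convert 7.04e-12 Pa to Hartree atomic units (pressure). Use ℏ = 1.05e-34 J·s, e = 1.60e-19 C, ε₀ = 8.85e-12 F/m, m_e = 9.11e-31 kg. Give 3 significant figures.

atomic unit of pressure: P_au = E_h/a₀³ = m_e⁴e¹⁰/((4πε₀)⁵ℏ⁸) = 3.01e13 Pa.
7.04e-12 / 3.01e13 = 2.34e-25

2.34e-25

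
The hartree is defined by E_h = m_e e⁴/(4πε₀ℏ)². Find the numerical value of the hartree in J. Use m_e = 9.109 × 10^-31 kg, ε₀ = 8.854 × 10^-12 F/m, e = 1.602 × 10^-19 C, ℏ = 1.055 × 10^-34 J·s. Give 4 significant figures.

E_h = m_e e⁴/(4πε₀ℏ)²
  = 6.000 × 10^-106 / 1.378 × 10^-88
  = 4.354 × 10^-18 J

4.354 × 10^-18 J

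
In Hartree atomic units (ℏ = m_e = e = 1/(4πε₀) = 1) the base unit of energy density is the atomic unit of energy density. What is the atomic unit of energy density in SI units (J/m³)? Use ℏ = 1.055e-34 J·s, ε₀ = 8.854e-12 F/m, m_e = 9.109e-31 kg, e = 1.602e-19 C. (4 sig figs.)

2.929e13 J/m³

u_au = E_h/a₀³ = m_e⁴e¹⁰/((4πε₀)⁵ℏ⁸)
E_h = 4.354e-18 J
a₀ = 5.297e-11 m
E_h/a₀³ = 2.929e13 J/m³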